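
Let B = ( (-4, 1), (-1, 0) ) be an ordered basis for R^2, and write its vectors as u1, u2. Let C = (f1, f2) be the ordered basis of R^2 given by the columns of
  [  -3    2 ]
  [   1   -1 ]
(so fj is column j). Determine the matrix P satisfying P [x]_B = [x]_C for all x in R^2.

[[2, 1], [1, 1]]

Let M have columns uj and N have columns fj. Then for every x, N [x]_C = x = M [x]_B, so P = N^(-1) M.
Since det N = 1, N^(-1) has integer entries; multiplying gives P = [[2, 1], [1, 1]].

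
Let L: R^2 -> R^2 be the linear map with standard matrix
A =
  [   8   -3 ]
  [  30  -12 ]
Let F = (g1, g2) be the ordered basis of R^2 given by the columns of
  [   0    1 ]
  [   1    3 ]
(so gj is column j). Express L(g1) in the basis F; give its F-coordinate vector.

(-3, -3)

Column 1 of [L]_F is the F-coordinate vector of L(g1).
In standard coordinates L(g1) = A g1 = (-3, -12).
Converting to F: (-3, -12) = -3g1 - 3g2, so the coordinate vector is (-3, -3).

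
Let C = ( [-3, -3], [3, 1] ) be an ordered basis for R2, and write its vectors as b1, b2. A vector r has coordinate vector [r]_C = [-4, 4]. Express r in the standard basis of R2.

[24, 16]

r = M [r]_C, where M has columns b1, b2.
Carrying out the matrix-vector product, r = [24, 16].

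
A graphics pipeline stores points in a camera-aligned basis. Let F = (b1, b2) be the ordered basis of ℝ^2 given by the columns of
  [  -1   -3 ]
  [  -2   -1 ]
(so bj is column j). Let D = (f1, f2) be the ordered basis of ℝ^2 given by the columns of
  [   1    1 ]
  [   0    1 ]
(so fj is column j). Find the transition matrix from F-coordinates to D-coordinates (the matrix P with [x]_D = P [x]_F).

[[1, -2], [-2, -1]]

Take x = bj: its F-coordinates are the j-th standard unit vector, so P e_j — column j of P — equals [bj]_D.
b1 = f1 - 2f2, giving column 1 = <1, -2>; repeating for each j gives P = [[1, -2], [-2, -1]].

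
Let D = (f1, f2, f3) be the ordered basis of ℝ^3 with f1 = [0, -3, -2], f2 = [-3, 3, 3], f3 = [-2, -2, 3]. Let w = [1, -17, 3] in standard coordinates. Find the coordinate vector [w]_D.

Write w = c_1 f1 + ... + c_3 f3 and solve for the c_i.
Gaussian elimination on [M | w] yields c = (0, -3, 4).
Check: 0·f1 - 3f2 + 4f3 = [1, -17, 3].

[0, -3, 4]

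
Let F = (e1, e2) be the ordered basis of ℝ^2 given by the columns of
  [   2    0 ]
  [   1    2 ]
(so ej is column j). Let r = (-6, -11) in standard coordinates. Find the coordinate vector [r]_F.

(-3, -4)

We seek scalars with c_1 e1 + c_2 e2 = r; equivalently solve M c = r where the columns of M are e1, e2.
System: 2c_1 + 0c_2 = -6, c_1 + 2c_2 = -11; solving gives c_1 = -3, c_2 = -4.
Check: -3e1 - 4e2 = (-6, -11).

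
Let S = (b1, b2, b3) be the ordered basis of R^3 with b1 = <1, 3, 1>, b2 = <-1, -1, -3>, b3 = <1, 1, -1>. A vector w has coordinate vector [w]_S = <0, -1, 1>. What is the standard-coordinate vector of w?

The coordinates say w = 0·b1 - b2 + b3; adding the scaled basis vectors gives <2, 2, 2>.

<2, 2, 2>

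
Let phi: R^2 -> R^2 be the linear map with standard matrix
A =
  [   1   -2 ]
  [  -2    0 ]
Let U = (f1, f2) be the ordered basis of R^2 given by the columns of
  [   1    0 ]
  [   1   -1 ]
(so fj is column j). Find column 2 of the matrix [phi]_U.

Compute phi(f2) = A f2 = [2, 0] in standard coordinates.
Then write this in U-coordinates: solve for y in y_1 f1 + y_2 f2 = [2, 0].
This gives y = [2, 2], which is column 2 of [phi]_U.

[2, 2]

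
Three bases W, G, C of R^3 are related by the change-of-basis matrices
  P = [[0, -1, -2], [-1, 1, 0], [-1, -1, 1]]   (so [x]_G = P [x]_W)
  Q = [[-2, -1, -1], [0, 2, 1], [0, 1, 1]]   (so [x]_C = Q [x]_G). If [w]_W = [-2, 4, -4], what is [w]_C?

[-8, 6, 0]

Composing the changes, [w]_C = Q P [w]_W.
Q P = [[2, 2, 3], [-3, 1, 1], [-2, 0, 1]]; applying this to [-2, 4, -4] gives [-8, 6, 0].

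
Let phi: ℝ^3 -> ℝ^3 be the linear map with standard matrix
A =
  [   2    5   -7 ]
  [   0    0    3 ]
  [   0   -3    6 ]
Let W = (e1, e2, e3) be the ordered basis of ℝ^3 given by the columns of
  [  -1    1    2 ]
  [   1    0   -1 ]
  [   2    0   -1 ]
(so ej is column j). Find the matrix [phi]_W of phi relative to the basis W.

Let P have columns e1, ..., e3. Then [phi]_W = P^(-1) A P.
Here det P = -1, so P^(-1) is integer; computing A P first and then P^(-1)(A P) gives [[3, 0, 0], [-2, 2, 0], [-3, 0, 3]].

[[3, 0, 0], [-2, 2, 0], [-3, 0, 3]]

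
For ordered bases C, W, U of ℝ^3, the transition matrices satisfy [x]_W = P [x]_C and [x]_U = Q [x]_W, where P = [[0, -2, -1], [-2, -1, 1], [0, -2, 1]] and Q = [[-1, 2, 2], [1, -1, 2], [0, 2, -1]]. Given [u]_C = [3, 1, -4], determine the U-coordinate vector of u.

[-36, 1, -16]

Composing the changes, [u]_U = Q P [u]_C.
Q P = [[-4, -4, 5], [2, -5, 0], [-4, 0, 1]]; applying this to [3, 1, -4] gives [-36, 1, -16].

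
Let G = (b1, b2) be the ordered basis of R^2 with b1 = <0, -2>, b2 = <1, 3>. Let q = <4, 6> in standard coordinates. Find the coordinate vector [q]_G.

Write q = c_1 b1 + c_2 b2 and solve for the c_i.
System: 0c_1 + c_2 = 4, -2c_1 + 3c_2 = 6; solving gives c_1 = 3, c_2 = 4.
Check: 3b1 + 4b2 = <4, 6>.

<3, 4>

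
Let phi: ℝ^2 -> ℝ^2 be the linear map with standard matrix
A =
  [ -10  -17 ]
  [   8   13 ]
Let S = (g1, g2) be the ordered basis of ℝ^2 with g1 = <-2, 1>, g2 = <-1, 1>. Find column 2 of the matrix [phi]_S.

<2, 3>

Compute phi(g2) = A g2 = <-7, 5> in standard coordinates.
Then write this in S-coordinates: solve for y in y_1 g1 + y_2 g2 = <-7, 5>.
This gives y = <2, 3>, which is column 2 of [phi]_S.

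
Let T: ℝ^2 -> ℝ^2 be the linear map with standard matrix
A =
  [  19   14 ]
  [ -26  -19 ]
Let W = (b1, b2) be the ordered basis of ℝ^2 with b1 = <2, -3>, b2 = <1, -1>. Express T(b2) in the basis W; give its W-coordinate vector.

<2, 1>

Column 2 of [T]_W is the W-coordinate vector of T(b2).
In standard coordinates T(b2) = A b2 = <5, -7>.
Converting to W: <5, -7> = 2b1 + b2, so the coordinate vector is <2, 1>.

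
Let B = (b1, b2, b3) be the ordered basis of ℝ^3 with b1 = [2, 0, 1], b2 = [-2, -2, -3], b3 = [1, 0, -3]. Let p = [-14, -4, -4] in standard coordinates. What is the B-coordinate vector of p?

[-4, 2, -2]

[p]_B is the unique c with M c = p, where M has columns b1, ..., b3.
Solving this 3x3 system gives c = (-4, 2, -2).
Check: -4b1 + 2b2 - 2b3 = [-14, -4, -4].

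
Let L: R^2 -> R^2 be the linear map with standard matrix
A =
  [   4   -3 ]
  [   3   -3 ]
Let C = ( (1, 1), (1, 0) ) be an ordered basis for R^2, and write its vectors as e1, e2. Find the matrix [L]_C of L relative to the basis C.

[[0, 3], [1, 1]]

With P the matrix whose columns are e1, e2, [L]_C = P^(-1) A P.
Column by column: L(e1) = A e1 = (1, 0); its C-coordinates (0, 1) give column 1.
Continuing for each basis vector yields [L]_C = [[0, 3], [1, 1]].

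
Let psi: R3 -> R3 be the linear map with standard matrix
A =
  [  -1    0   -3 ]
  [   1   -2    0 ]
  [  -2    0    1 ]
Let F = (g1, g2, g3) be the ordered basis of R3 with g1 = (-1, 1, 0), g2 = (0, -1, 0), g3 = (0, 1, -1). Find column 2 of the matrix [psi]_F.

Column 2 of [psi]_F is the F-coordinate vector of psi(g2).
In standard coordinates psi(g2) = A g2 = (0, 2, 0).
Converting to F: (0, 2, 0) = 0·g1 - 2g2 + 0·g3, so the coordinate vector is (0, -2, 0).

(0, -2, 0)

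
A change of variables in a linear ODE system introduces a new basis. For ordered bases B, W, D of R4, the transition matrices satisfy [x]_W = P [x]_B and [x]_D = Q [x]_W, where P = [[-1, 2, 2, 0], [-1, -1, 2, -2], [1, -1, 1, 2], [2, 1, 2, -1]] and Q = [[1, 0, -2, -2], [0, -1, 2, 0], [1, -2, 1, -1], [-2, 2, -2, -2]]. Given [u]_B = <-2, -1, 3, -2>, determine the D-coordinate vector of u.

<4, -17, -25, 12>

Apply P to get W-coordinates <6, 13, -2, 3>, then Q to get D-coordinates.
The result is [u]_D = <4, -17, -25, 12>.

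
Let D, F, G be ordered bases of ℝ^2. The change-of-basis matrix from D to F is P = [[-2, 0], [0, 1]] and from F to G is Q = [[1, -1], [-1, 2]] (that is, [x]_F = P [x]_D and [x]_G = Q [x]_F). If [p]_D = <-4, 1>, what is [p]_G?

First [p]_F = P [p]_D = <8, 1>.
Then [p]_G = Q [p]_F = <7, -6>.

<7, -6>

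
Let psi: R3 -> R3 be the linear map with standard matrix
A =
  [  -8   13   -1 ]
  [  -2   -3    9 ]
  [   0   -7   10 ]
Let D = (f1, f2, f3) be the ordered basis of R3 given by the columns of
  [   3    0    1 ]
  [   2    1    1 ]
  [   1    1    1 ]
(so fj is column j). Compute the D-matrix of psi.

[[1, 3, 1], [-3, -3, 1], [-2, 3, 1]]

Let P have columns f1, ..., f3. Then [psi]_D = P^(-1) A P.
Here det P = 1, so P^(-1) is integer; computing A P first and then P^(-1)(A P) gives [[1, 3, 1], [-3, -3, 1], [-2, 3, 1]].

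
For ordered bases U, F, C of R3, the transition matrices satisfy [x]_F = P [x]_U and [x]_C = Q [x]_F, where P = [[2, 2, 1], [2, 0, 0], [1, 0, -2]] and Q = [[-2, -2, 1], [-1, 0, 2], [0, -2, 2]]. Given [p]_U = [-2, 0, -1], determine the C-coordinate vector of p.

[18, 5, 8]

Composing the changes, [p]_C = Q P [p]_U.
Q P = [[-7, -4, -4], [0, -2, -5], [-2, 0, -4]]; applying this to [-2, 0, -1] gives [18, 5, 8].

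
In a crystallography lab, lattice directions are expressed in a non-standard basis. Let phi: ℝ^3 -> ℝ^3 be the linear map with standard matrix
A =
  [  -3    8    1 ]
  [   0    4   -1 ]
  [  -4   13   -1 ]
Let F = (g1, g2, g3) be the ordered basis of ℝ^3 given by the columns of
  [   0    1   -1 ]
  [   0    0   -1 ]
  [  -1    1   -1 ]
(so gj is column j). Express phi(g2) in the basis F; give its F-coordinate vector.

[3, -1, 1]

Column 2 of [phi]_F is the F-coordinate vector of phi(g2).
In standard coordinates phi(g2) = A g2 = [-2, -1, -5].
Converting to F: [-2, -1, -5] = 3g1 - g2 + g3, so the coordinate vector is [3, -1, 1].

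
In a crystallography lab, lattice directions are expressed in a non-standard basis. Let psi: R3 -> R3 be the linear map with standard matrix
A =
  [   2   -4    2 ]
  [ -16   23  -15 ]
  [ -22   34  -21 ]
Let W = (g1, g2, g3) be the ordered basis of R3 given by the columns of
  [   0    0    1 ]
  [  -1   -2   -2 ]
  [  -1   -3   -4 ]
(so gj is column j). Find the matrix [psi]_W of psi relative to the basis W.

Let P have columns g1, ..., g3. Then [psi]_W = P^(-1) A P.
Here det P = 1, so P^(-1) is integer; computing A P first and then P^(-1)(A P) gives [[2, -3, -2], [1, 0, 0], [2, 2, 2]].

[[2, -3, -2], [1, 0, 0], [2, 2, 2]]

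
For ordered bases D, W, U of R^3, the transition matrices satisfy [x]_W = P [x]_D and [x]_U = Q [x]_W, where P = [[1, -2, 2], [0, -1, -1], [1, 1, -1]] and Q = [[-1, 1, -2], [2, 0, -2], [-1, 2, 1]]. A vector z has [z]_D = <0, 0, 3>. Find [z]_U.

Apply P to get W-coordinates <6, -3, -3>, then Q to get U-coordinates.
The result is [z]_U = <-3, 18, -15>.

<-3, 18, -15>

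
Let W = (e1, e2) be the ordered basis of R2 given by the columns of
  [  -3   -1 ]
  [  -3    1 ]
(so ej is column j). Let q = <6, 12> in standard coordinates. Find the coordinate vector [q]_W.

We seek scalars with c_1 e1 + c_2 e2 = q; equivalently solve M c = q where the columns of M are e1, e2.
System: -3c_1 - c_2 = 6, -3c_1 + c_2 = 12; solving gives c_1 = -3, c_2 = 3.
Check: -3e1 + 3e2 = <6, 12>.

<-3, 3>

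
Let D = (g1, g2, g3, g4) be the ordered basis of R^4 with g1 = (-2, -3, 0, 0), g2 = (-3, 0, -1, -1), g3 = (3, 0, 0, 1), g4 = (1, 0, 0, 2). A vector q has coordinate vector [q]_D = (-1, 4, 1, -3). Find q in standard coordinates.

(-10, 3, -4, -9)

q = M [q]_D, where M has columns g1, ..., g4.
Carrying out the matrix-vector product, q = (-10, 3, -4, -9).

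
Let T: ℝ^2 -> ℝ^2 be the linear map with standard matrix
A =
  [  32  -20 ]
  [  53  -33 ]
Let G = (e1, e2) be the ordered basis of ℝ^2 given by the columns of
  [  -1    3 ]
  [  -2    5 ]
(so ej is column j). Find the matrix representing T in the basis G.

The j-th column of [T]_G is [T(ej)]_G.
T(e1) = A e1 = <8, 13> = e1 + 3e2, so column 1 is <1, 3>.
Repeating for e2 and assembling the columns gives [[1, -2], [3, -2]].

[[1, -2], [3, -2]]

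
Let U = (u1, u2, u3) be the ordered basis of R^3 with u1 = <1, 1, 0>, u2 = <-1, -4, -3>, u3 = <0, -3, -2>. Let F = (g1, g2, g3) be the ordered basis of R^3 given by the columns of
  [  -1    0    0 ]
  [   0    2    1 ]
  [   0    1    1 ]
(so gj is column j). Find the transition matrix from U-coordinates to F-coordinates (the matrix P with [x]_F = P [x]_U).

[[-1, 1, 0], [1, -1, -1], [-1, -2, -1]]

Let M have columns uj and N have columns gj. Then for every x, N [x]_F = x = M [x]_U, so P = N^(-1) M.
Since det N = -1, N^(-1) has integer entries; multiplying gives P = [[-1, 1, 0], [1, -1, -1], [-1, -2, -1]].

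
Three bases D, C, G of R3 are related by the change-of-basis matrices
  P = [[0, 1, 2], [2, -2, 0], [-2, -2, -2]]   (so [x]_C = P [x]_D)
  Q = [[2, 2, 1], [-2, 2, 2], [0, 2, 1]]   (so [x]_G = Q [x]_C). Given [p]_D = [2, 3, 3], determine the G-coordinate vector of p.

Composing the changes, [p]_G = Q P [p]_D.
Q P = [[2, -4, 2], [0, -10, -8], [2, -6, -2]]; applying this to [2, 3, 3] gives [-2, -54, -20].

[-2, -54, -20]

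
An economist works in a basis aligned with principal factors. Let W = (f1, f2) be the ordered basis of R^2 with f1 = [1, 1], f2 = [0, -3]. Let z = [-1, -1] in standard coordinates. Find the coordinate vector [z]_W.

Write z = c_1 f1 + c_2 f2 and solve for the c_i.
System: c_1 + 0c_2 = -1, c_1 - 3c_2 = -1; solving gives c_1 = -1, c_2 = 0.
Check: -f1 + 0·f2 = [-1, -1].

[-1, 0]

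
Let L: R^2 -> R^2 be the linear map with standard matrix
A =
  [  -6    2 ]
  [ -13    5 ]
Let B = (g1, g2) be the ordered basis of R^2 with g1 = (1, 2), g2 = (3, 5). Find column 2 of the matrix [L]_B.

Compute L(g2) = A g2 = (-8, -14) in standard coordinates.
Then write this in B-coordinates: solve for y in y_1 g1 + y_2 g2 = (-8, -14).
This gives y = (-2, -2), which is column 2 of [L]_B.

(-2, -2)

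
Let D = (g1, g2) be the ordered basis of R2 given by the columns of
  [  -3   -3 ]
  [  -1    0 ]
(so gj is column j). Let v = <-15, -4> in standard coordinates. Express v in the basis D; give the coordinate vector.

We seek scalars with c_1 g1 + c_2 g2 = v; equivalently solve M c = v where the columns of M are g1, g2.
System: -3c_1 - 3c_2 = -15, -c_1 + 0c_2 = -4; solving gives c_1 = 4, c_2 = 1.
Check: 4g1 + g2 = <-15, -4>.

<4, 1>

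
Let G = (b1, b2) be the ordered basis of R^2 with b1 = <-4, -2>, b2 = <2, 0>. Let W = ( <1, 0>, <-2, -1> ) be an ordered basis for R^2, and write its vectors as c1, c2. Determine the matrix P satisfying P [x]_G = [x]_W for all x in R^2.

Column j of P is [bj]_W, since P maps G-coordinates to W-coordinates.
Expressing b1 in W: b1 = 0·c1 + 2c2, so column 1 of P is <0, 2>.
Doing the same for each bj gives P = [[0, 2], [2, 0]].

[[0, 2], [2, 0]]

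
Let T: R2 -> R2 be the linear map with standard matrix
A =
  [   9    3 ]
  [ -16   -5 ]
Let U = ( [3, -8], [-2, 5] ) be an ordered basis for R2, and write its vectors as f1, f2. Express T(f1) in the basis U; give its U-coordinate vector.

[1, 0]

Column 1 of [T]_U is the U-coordinate vector of T(f1).
In standard coordinates T(f1) = A f1 = [3, -8].
Converting to U: [3, -8] = f1 + 0·f2, so the coordinate vector is [1, 0].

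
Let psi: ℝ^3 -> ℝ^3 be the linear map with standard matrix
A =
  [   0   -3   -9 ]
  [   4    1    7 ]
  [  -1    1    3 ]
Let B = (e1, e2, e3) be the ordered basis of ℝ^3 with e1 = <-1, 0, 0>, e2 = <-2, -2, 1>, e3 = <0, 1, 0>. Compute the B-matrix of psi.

With P the matrix whose columns are e1, ..., e3, [psi]_B = P^(-1) A P.
Column by column: psi(e1) = A e1 = <0, -4, 1>; its B-coordinates <-2, 1, -2> give column 1.
Continuing for each basis vector yields [psi]_B = [[-2, -3, 1], [1, 3, 1], [-2, 3, 3]].

[[-2, -3, 1], [1, 3, 1], [-2, 3, 3]]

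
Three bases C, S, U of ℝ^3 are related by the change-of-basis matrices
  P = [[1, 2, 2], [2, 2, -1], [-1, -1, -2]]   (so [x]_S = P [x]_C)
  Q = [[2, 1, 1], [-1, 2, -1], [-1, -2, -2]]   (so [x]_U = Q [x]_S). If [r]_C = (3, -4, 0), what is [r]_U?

Apply P to get S-coordinates (-5, -2, 1), then Q to get U-coordinates.
The result is [r]_U = (-11, 0, 7).

(-11, 0, 7)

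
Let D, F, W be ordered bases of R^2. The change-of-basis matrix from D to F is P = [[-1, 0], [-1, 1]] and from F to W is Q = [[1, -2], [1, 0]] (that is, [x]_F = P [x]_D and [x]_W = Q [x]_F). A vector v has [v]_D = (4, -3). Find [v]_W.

(10, -4)

Composing the changes, [v]_W = Q P [v]_D.
Q P = [[1, -2], [-1, 0]]; applying this to (4, -3) gives (10, -4).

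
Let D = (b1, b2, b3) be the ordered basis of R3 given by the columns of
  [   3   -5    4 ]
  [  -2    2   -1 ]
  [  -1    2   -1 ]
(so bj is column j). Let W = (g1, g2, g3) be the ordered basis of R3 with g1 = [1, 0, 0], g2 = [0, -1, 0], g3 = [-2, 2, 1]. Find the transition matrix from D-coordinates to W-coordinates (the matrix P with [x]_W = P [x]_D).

[[1, -1, 2], [0, 2, -1], [-1, 2, -1]]

Let M have columns bj and N have columns gj. Then for every x, N [x]_W = x = M [x]_D, so P = N^(-1) M.
Since det N = -1, N^(-1) has integer entries; multiplying gives P = [[1, -1, 2], [0, 2, -1], [-1, 2, -1]].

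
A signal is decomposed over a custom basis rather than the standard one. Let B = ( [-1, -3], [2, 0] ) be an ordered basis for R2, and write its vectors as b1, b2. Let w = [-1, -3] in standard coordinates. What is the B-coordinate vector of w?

[w]_B is the unique c with M c = w, where M has columns b1, b2.
System: -c_1 + 2c_2 = -1, -3c_1 + 0c_2 = -3; solving gives c_1 = 1, c_2 = 0.
Check: b1 + 0·b2 = [-1, -3].

[1, 0]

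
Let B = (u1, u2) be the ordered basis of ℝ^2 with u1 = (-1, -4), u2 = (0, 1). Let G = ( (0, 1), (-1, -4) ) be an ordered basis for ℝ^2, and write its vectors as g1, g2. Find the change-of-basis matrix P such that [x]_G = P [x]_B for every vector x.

[[0, 1], [1, 0]]

Column j of P is [uj]_G, since P maps B-coordinates to G-coordinates.
Expressing u1 in G: u1 = 0·g1 + g2, so column 1 of P is (0, 1).
Doing the same for each uj gives P = [[0, 1], [1, 0]].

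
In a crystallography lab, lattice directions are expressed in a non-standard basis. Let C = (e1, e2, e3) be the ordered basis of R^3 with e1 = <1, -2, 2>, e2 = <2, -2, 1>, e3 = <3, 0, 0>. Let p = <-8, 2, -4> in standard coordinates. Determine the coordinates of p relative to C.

<-3, 2, -3>

[p]_C is the unique c with M c = p, where M has columns e1, ..., e3.
Solving this 3x3 system gives c = (-3, 2, -3).
Check: -3e1 + 2e2 - 3e3 = <-8, 2, -4>.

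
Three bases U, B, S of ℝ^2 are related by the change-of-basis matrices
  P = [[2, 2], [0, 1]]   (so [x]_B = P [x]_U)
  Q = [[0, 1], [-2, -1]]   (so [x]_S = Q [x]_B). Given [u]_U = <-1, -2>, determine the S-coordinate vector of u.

<-2, 14>

Apply P to get B-coordinates <-6, -2>, then Q to get S-coordinates.
The result is [u]_S = <-2, 14>.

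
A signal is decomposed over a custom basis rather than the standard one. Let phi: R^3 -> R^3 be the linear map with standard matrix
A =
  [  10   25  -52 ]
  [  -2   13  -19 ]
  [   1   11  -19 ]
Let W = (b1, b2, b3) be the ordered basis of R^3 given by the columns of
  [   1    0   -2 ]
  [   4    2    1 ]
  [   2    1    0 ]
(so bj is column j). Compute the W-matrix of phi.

[[2, 0, 3], [3, 3, 3], [-2, 1, -1]]

Let P have columns b1, ..., b3. Then [phi]_W = P^(-1) A P.
Here det P = -1, so P^(-1) is integer; computing A P first and then P^(-1)(A P) gives [[2, 0, 3], [3, 3, 3], [-2, 1, -1]].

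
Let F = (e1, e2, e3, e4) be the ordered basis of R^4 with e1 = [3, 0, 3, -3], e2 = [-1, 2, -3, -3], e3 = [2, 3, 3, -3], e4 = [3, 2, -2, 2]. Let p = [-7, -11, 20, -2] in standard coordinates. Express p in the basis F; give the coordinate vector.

We seek scalars with c_1 e1 + ... + c_4 e4 = p; equivalently solve M c = p where the columns of M are e1, ..., e4.
Row-reducing the augmented matrix [M | p] gives c = (0, -3, 1, -4).
Check: 0·e1 - 3e2 + e3 - 4e4 = [-7, -11, 20, -2].

[0, -3, 1, -4]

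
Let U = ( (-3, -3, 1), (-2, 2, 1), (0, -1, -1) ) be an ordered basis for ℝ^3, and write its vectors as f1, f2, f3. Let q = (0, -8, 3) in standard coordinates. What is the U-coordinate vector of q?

(2, -3, -4)

We seek scalars with c_1 f1 + ... + c_3 f3 = q; equivalently solve M c = q where the columns of M are f1, ..., f3.
Solving this 3x3 system gives c = (2, -3, -4).
Check: 2f1 - 3f2 - 4f3 = (0, -8, 3).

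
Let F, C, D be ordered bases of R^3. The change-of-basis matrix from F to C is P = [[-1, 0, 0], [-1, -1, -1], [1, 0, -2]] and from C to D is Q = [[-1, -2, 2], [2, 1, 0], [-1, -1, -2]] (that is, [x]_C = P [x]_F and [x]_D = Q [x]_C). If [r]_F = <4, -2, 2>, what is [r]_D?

Composing the changes, [r]_D = Q P [r]_F.
Q P = [[5, 2, -2], [-3, -1, -1], [0, 1, 5]]; applying this to <4, -2, 2> gives <12, -12, 8>.

<12, -12, 8>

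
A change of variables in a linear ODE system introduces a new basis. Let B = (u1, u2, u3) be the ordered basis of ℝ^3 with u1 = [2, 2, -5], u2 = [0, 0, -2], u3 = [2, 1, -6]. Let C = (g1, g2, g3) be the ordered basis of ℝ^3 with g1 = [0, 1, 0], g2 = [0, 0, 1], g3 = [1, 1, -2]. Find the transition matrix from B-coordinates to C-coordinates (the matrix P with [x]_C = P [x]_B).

[[0, 0, -1], [-1, -2, -2], [2, 0, 2]]

Column j of P is [uj]_C, since P maps B-coordinates to C-coordinates.
Expressing u1 in C: u1 = 0·g1 - g2 + 2g3, so column 1 of P is [0, -1, 2].
Doing the same for each uj gives P = [[0, 0, -1], [-1, -2, -2], [2, 0, 2]].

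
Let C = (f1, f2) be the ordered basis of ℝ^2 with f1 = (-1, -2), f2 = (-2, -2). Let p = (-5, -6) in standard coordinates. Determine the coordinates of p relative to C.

(1, 2)

We seek scalars with c_1 f1 + c_2 f2 = p; equivalently solve M c = p where the columns of M are f1, f2.
System: -c_1 - 2c_2 = -5, -2c_1 - 2c_2 = -6; solving gives c_1 = 1, c_2 = 2.
Check: f1 + 2f2 = (-5, -6).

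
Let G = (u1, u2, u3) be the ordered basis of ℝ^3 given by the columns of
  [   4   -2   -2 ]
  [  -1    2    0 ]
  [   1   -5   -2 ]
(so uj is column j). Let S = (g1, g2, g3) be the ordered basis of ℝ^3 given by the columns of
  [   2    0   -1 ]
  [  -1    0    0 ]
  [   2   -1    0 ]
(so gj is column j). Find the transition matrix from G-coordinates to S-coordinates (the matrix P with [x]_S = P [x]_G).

[[1, -2, 0], [1, 1, 2], [-2, -2, 2]]

Let M have columns uj and N have columns gj. Then for every x, N [x]_S = x = M [x]_G, so P = N^(-1) M.
Since det N = -1, N^(-1) has integer entries; multiplying gives P = [[1, -2, 0], [1, 1, 2], [-2, -2, 2]].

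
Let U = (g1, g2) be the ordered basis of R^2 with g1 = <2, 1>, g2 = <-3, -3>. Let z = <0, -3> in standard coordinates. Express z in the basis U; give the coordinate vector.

Write z = c_1 g1 + c_2 g2 and solve for the c_i.
System: 2c_1 - 3c_2 = 0, c_1 - 3c_2 = -3; solving gives c_1 = 3, c_2 = 2.
Check: 3g1 + 2g2 = <0, -3>.

<3, 2>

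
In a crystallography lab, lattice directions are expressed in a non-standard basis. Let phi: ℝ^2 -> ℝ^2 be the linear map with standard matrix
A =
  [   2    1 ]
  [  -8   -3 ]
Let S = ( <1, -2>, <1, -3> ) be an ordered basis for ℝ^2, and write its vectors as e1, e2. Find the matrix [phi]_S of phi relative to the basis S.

The j-th column of [phi]_S is [phi(ej)]_S.
phi(e1) = A e1 = <0, -2> = -2e1 + 2e2, so column 1 is <-2, 2>.
Repeating for e2 and assembling the columns gives [[-2, -2], [2, 1]].

[[-2, -2], [2, 1]]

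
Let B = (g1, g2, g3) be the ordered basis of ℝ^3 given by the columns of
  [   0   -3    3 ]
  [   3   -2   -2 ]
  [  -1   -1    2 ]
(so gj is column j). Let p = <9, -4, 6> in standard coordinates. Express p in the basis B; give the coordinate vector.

<-2, -2, 1>

We seek scalars with c_1 g1 + ... + c_3 g3 = p; equivalently solve M c = p where the columns of M are g1, ..., g3.
Solving this 3x3 system gives c = (-2, -2, 1).
Check: -2g1 - 2g2 + g3 = <9, -4, 6>.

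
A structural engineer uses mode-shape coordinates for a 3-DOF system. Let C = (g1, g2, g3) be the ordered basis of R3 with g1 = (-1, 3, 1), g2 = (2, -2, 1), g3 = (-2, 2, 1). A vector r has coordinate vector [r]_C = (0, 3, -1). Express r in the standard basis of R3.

(8, -8, 2)

The coordinates say r = 0·g1 + 3g2 - g3; adding the scaled basis vectors gives (8, -8, 2).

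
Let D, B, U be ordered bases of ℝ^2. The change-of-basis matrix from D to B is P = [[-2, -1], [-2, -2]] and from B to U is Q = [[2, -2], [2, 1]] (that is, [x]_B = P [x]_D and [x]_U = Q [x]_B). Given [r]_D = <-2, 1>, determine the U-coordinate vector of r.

<2, 8>

First [r]_B = P [r]_D = <3, 2>.
Then [r]_U = Q [r]_B = <2, 8>.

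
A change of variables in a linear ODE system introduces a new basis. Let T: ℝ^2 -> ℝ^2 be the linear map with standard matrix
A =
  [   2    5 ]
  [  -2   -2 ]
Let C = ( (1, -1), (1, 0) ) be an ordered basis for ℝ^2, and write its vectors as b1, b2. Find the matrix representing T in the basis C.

[[0, 2], [-3, 0]]

Let P have columns b1, b2. Then [T]_C = P^(-1) A P.
Here det P = 1, so P^(-1) is integer; computing A P first and then P^(-1)(A P) gives [[0, 2], [-3, 0]].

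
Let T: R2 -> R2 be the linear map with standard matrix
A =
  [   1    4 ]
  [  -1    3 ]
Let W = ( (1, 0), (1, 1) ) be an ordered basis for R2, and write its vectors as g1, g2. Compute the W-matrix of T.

[[2, 3], [-1, 2]]

With P the matrix whose columns are g1, g2, [T]_W = P^(-1) A P.
Column by column: T(g1) = A g1 = (1, -1); its W-coordinates (2, -1) give column 1.
Continuing for each basis vector yields [T]_W = [[2, 3], [-1, 2]].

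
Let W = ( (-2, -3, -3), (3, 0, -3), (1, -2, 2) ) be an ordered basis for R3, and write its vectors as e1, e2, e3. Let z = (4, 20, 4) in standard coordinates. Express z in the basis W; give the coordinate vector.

(-4, 0, -4)

[z]_W is the unique c with M c = z, where M has columns e1, ..., e3.
Gaussian elimination on [M | z] yields c = (-4, 0, -4).
Check: -4e1 + 0·e2 - 4e3 = (4, 20, 4).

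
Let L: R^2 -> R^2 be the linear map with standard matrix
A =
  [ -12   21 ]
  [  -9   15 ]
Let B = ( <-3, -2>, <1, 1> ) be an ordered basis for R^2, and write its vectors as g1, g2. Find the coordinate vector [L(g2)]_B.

<-3, 0>

Compute L(g2) = A g2 = <9, 6> in standard coordinates.
Then write this in B-coordinates: solve for y in y_1 g1 + y_2 g2 = <9, 6>.
This gives y = <-3, 0>, which is column 2 of [L]_B.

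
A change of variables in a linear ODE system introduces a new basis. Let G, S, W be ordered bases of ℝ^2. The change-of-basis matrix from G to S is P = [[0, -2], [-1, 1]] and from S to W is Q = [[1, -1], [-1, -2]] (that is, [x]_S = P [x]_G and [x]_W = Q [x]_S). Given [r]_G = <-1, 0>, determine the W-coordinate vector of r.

Composing the changes, [r]_W = Q P [r]_G.
Q P = [[1, -3], [2, 0]]; applying this to <-1, 0> gives <-1, -2>.

<-1, -2>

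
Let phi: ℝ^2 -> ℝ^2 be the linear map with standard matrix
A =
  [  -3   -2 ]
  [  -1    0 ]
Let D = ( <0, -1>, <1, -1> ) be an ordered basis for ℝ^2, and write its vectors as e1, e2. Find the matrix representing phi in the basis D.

[[-2, 2], [2, -1]]

The j-th column of [phi]_D is [phi(ej)]_D.
phi(e1) = A e1 = <2, 0> = -2e1 + 2e2, so column 1 is <-2, 2>.
Repeating for e2 and assembling the columns gives [[-2, 2], [2, -1]].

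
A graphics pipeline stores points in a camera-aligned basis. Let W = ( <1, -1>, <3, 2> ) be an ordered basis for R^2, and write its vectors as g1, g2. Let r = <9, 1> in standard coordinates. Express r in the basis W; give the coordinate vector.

<3, 2>

Write r = c_1 g1 + c_2 g2 and solve for the c_i.
System: c_1 + 3c_2 = 9, -c_1 + 2c_2 = 1; solving gives c_1 = 3, c_2 = 2.
Check: 3g1 + 2g2 = <9, 1>.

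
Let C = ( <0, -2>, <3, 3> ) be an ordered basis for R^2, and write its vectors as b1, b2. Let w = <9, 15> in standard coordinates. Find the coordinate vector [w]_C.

[w]_C is the unique c with M c = w, where M has columns b1, b2.
System: 0c_1 + 3c_2 = 9, -2c_1 + 3c_2 = 15; solving gives c_1 = -3, c_2 = 3.
Check: -3b1 + 3b2 = <9, 15>.

<-3, 3>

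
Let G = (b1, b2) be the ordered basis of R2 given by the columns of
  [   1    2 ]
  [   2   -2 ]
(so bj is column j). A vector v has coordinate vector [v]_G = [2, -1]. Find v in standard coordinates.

By definition v = 2b1 - b2.
Summing componentwise gives [0, 6].

[0, 6]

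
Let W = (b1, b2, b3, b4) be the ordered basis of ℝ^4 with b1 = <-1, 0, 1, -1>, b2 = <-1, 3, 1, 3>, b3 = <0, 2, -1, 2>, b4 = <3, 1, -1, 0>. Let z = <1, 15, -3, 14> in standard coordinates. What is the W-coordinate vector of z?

[z]_W is the unique c with M c = z, where M has columns b1, ..., b4.
Solving this 4x4 system gives c = (0, 2, 4, 1).
Check: 0·b1 + 2b2 + 4b3 + b4 = <1, 15, -3, 14>.

<0, 2, 4, 1>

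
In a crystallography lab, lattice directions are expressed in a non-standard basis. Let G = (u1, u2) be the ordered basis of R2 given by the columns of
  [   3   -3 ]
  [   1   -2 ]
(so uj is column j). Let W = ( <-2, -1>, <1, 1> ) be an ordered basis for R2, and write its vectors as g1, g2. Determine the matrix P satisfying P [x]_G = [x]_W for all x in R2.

Let M have columns uj and N have columns gj. Then for every x, N [x]_W = x = M [x]_G, so P = N^(-1) M.
Since det N = -1, N^(-1) has integer entries; multiplying gives P = [[-2, 1], [-1, -1]].

[[-2, 1], [-1, -1]]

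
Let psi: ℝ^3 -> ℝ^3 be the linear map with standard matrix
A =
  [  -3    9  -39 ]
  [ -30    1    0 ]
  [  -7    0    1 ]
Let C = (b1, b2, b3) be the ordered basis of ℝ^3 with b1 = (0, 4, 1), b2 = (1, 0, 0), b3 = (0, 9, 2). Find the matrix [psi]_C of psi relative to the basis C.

[[1, -3, 0], [-3, -3, 3], [0, -2, 1]]

With P the matrix whose columns are b1, ..., b3, [psi]_C = P^(-1) A P.
Column by column: psi(b1) = A b1 = (-3, 4, 1); its C-coordinates (1, -3, 0) give column 1.
Continuing for each basis vector yields [psi]_C = [[1, -3, 0], [-3, -3, 3], [0, -2, 1]].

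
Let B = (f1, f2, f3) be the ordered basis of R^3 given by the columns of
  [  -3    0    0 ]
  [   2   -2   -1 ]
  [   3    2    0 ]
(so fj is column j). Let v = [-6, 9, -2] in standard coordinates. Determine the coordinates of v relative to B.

[2, -4, 3]

We seek scalars with c_1 f1 + ... + c_3 f3 = v; equivalently solve M c = v where the columns of M are f1, ..., f3.
Row-reducing the augmented matrix [M | v] gives c = (2, -4, 3).
Check: 2f1 - 4f2 + 3f3 = [-6, 9, -2].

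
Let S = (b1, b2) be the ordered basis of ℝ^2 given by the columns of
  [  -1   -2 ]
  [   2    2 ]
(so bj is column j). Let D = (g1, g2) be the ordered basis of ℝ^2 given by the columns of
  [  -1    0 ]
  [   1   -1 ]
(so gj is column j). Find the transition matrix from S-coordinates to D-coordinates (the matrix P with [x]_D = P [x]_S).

[[1, 2], [-1, 0]]

Column j of P is [bj]_D, since P maps S-coordinates to D-coordinates.
Expressing b1 in D: b1 = g1 - g2, so column 1 of P is [1, -1].
Doing the same for each bj gives P = [[1, 2], [-1, 0]].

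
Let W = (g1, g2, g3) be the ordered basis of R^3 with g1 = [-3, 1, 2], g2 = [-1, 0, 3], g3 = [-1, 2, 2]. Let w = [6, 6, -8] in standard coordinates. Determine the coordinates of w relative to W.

Write w = c_1 g1 + ... + c_3 g3 and solve for the c_i.
Row-reducing the augmented matrix [M | w] gives c = (-2, -4, 4).
Check: -2g1 - 4g2 + 4g3 = [6, 6, -8].

[-2, -4, 4]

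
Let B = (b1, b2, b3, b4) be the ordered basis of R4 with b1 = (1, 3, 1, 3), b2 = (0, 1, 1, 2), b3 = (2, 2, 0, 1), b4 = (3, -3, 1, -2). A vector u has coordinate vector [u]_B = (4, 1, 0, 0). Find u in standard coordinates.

(4, 13, 5, 14)

u = M [u]_B, where M has columns b1, ..., b4.
Carrying out the matrix-vector product, u = (4, 13, 5, 14).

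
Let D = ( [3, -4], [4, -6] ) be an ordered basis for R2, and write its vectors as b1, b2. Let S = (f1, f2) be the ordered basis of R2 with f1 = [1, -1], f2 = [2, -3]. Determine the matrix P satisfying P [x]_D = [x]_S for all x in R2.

[[1, 0], [1, 2]]

Take x = bj: its D-coordinates are the j-th standard unit vector, so P e_j — column j of P — equals [bj]_S.
b1 = f1 + f2, giving column 1 = [1, 1]; repeating for each j gives P = [[1, 0], [1, 2]].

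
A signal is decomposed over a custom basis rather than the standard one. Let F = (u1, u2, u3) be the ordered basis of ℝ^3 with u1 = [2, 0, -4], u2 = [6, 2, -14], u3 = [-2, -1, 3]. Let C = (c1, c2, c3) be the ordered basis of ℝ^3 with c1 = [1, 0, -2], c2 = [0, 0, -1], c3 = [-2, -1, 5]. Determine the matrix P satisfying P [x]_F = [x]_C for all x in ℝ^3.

Column j of P is [uj]_C, since P maps F-coordinates to C-coordinates.
Expressing u1 in C: u1 = 2c1 + 0·c2 + 0·c3, so column 1 of P is [2, 0, 0].
Doing the same for each uj gives P = [[2, 2, 0], [0, 0, 2], [0, -2, 1]].

[[2, 2, 0], [0, 0, 2], [0, -2, 1]]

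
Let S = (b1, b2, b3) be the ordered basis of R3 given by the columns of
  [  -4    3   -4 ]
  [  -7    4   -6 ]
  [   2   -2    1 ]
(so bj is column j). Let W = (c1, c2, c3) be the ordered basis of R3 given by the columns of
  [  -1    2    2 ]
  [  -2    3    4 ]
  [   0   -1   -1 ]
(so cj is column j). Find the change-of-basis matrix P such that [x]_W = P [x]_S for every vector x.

Column j of P is [bj]_W, since P maps S-coordinates to W-coordinates.
Expressing b1 in W: b1 = 0·c1 - c2 - c3, so column 1 of P is [0, -1, -1].
Doing the same for each bj gives P = [[0, 1, 2], [-1, 2, -2], [-1, 0, 1]].

[[0, 1, 2], [-1, 2, -2], [-1, 0, 1]]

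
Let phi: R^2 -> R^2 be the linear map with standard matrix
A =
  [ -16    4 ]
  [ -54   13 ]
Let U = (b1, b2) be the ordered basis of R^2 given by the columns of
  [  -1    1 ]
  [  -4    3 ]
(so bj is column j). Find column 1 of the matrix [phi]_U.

Compute phi(b1) = A b1 = (0, 2) in standard coordinates.
Then write this in U-coordinates: solve for y in y_1 b1 + y_2 b2 = (0, 2).
This gives y = (-2, -2), which is column 1 of [phi]_U.

(-2, -2)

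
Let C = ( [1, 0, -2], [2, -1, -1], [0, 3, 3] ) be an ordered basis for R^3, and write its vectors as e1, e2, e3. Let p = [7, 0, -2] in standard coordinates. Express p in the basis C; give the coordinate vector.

[p]_C is the unique c with M c = p, where M has columns e1, ..., e3.
Gaussian elimination on [M | p] yields c = (1, 3, 1).
Check: e1 + 3e2 + e3 = [7, 0, -2].

[1, 3, 1]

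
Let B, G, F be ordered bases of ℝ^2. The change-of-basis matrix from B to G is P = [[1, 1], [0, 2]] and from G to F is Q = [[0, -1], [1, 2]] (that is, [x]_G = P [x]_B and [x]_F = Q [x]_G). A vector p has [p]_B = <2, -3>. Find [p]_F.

Composing the changes, [p]_F = Q P [p]_B.
Q P = [[0, -2], [1, 5]]; applying this to <2, -3> gives <6, -13>.

<6, -13>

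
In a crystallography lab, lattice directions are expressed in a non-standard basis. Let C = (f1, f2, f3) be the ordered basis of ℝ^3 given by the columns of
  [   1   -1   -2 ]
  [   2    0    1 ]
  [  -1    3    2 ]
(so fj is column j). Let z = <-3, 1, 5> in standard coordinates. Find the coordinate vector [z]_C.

We seek scalars with c_1 f1 + ... + c_3 f3 = z; equivalently solve M c = z where the columns of M are f1, ..., f3.
Gaussian elimination on [M | z] yields c = (0, 1, 1).
Check: 0·f1 + f2 + f3 = <-3, 1, 5>.

<0, 1, 1>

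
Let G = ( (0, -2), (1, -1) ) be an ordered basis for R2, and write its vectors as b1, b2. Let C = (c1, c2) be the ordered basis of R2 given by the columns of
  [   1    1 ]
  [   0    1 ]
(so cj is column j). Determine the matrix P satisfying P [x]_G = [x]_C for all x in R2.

[[2, 2], [-2, -1]]

Let M have columns bj and N have columns cj. Then for every x, N [x]_C = x = M [x]_G, so P = N^(-1) M.
Since det N = 1, N^(-1) has integer entries; multiplying gives P = [[2, 2], [-2, -1]].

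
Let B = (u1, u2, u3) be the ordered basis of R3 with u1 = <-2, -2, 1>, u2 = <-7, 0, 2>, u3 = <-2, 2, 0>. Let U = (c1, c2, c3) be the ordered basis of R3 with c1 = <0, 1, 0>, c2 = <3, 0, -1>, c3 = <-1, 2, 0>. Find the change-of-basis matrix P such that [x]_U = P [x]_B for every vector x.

Let M have columns uj and N have columns cj. Then for every x, N [x]_U = x = M [x]_B, so P = N^(-1) M.
Since det N = 1, N^(-1) has integer entries; multiplying gives P = [[0, -2, -2], [-1, -2, 0], [-1, 1, 2]].

[[0, -2, -2], [-1, -2, 0], [-1, 1, 2]]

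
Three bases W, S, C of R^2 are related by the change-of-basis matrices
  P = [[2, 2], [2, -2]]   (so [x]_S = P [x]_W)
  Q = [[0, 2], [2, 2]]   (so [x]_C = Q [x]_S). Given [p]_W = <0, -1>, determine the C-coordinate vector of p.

<4, 0>

Composing the changes, [p]_C = Q P [p]_W.
Q P = [[4, -4], [8, 0]]; applying this to <0, -1> gives <4, 0>.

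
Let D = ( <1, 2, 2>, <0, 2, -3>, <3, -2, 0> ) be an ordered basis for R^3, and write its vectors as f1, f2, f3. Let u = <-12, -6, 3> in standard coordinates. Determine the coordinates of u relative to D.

<-3, -3, -3>

Write u = c_1 f1 + ... + c_3 f3 and solve for the c_i.
Row-reducing the augmented matrix [M | u] gives c = (-3, -3, -3).
Check: -3f1 - 3f2 - 3f3 = <-12, -6, 3>.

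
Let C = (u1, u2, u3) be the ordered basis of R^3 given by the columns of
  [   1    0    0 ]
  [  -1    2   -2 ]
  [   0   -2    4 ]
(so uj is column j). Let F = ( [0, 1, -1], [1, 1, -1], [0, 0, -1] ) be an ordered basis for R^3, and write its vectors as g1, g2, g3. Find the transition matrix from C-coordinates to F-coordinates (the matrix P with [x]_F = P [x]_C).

[[-2, 2, -2], [1, 0, 0], [1, 0, -2]]

Take x = uj: its C-coordinates are the j-th standard unit vector, so P e_j — column j of P — equals [uj]_F.
u1 = -2g1 + g2 + g3, giving column 1 = [-2, 1, 1]; repeating for each j gives P = [[-2, 2, -2], [1, 0, 0], [1, 0, -2]].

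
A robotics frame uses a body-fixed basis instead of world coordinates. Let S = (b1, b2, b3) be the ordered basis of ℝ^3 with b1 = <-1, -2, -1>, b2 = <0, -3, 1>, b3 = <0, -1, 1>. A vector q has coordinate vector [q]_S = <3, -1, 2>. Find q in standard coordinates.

The coordinates say q = 3b1 - b2 + 2b3; adding the scaled basis vectors gives <-3, -5, -2>.

<-3, -5, -2>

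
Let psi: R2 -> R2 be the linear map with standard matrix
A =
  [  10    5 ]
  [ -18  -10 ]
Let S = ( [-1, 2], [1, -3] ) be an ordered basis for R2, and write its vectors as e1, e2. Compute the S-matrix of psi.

With P the matrix whose columns are e1, e2, [psi]_S = P^(-1) A P.
Column by column: psi(e1) = A e1 = [0, -2]; its S-coordinates [2, 2] give column 1.
Continuing for each basis vector yields [psi]_S = [[2, 3], [2, -2]].

[[2, 3], [2, -2]]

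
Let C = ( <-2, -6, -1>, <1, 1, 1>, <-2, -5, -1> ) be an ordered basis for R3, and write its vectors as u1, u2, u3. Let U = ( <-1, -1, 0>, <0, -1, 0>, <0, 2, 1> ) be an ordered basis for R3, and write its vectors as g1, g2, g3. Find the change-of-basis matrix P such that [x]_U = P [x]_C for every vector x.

Take x = uj: its C-coordinates are the j-th standard unit vector, so P e_j — column j of P — equals [uj]_U.
u1 = 2g1 + 2g2 - g3, giving column 1 = <2, 2, -1>; repeating for each j gives P = [[2, -1, 2], [2, 2, 1], [-1, 1, -1]].

[[2, -1, 2], [2, 2, 1], [-1, 1, -1]]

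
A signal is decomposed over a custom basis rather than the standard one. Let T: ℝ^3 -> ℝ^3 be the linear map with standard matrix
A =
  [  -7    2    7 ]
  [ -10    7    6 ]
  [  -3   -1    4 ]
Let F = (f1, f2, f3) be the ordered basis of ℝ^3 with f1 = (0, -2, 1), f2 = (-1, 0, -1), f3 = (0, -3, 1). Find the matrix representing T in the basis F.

[[1, 1, 3], [-3, 0, -1], [2, -2, 3]]

With P the matrix whose columns are f1, ..., f3, [T]_F = P^(-1) A P.
Column by column: T(f1) = A f1 = (3, -8, 6); its F-coordinates (1, -3, 2) give column 1.
Continuing for each basis vector yields [T]_F = [[1, 1, 3], [-3, 0, -1], [2, -2, 3]].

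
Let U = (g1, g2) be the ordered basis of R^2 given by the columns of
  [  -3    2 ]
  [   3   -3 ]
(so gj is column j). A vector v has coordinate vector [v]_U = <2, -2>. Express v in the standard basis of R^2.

<-10, 12>

v = M [v]_U, where M has columns g1, g2.
Carrying out the matrix-vector product, v = <-10, 12>.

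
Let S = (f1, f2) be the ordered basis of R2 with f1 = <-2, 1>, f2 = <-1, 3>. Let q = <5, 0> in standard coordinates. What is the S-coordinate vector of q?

<-3, 1>

We seek scalars with c_1 f1 + c_2 f2 = q; equivalently solve M c = q where the columns of M are f1, f2.
System: -2c_1 - c_2 = 5, c_1 + 3c_2 = 0; solving gives c_1 = -3, c_2 = 1.
Check: -3f1 + f2 = <5, 0>.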